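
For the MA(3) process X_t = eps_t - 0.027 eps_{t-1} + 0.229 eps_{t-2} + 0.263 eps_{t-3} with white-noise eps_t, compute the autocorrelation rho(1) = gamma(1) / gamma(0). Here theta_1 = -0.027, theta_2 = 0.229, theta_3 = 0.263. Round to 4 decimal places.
\rho(1) = 0.0241

For an MA(q) process with theta_0 = 1, the autocovariance is
  gamma(k) = sigma^2 * sum_{i=0..q-k} theta_i * theta_{i+k},
and rho(k) = gamma(k) / gamma(0). Sigma^2 cancels.
  numerator   = (1)*(-0.027) + (-0.027)*(0.229) + (0.229)*(0.263) = 0.027044.
  denominator = (1)^2 + (-0.027)^2 + (0.229)^2 + (0.263)^2 = 1.122339.
  rho(1) = 0.027044 / 1.122339 = 0.0241.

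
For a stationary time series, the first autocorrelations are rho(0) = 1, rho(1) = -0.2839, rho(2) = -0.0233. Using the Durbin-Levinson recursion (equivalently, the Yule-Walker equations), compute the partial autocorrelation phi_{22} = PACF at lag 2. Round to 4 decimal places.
\phi_{22} = -0.1130

The PACF at lag k is phi_{kk}, the last component of the solution
to the Yule-Walker system G_k phi = r_k where
  (G_k)_{ij} = rho(|i - j|), (r_k)_i = rho(i), i,j = 1..k.
Equivalently, Durbin-Levinson gives phi_{kk} iteratively:
  phi_{11} = rho(1)
  phi_{kk} = [rho(k) - sum_{j=1..k-1} phi_{k-1,j} rho(k-j)]
            / [1 - sum_{j=1..k-1} phi_{k-1,j} rho(j)],
  phi_{k,j} = phi_{k-1,j} - phi_{kk} phi_{k-1,k-j},  j = 1..k-1.
Step k = 1:
  phi_11 = rho(1) = -0.2839.
Step k = 2:
  phi_22 = [rho(2) - phi_11 rho(1)] / [1 - phi_11 rho(1)] = [-0.0233 - (-0.2839)(-0.2839)] / [1 - (-0.2839)(-0.2839)]
         = -0.10389921 / 0.91940079 = -0.113.
Therefore phi_{22} = -0.1130.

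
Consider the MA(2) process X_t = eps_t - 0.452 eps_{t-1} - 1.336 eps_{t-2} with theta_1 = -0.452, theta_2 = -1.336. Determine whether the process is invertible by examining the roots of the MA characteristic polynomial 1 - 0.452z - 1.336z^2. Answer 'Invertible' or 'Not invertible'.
\text{Not invertible}

The MA(q) characteristic polynomial is P(z) = 1 - 0.452z - 1.336z^2.
Invertibility requires all roots to lie outside the unit circle, i.e. |z| > 1 for every root.
Set 1 + (-0.452) z + (-1.336) z^2 = 0, i.e. a z^2 + b z + c = 0 with a = -1.336, b = -0.452, c = 1.
Discriminant D = b^2 - 4ac = (-0.452)^2 - 4*(-1.336)*1 = 0.204304 - (-5.344) = 5.548304.
D >= 0, so the roots are real: z = (-b +/- sqrt(D)) / (2a) = (0.452 +/- 2.355484) / (-2.672).
  z_1 = (0.452 + 2.355484) / (-2.672) = -1.0507,   |z_1| = 1.0507.
  z_2 = (0.452 - 2.355484) / (-2.672) = 0.7124,   |z_2| = 0.7124.
Moduli of all roots: 1.0507, 0.7124.
All moduli strictly greater than 1? No.
Verdict: Not invertible.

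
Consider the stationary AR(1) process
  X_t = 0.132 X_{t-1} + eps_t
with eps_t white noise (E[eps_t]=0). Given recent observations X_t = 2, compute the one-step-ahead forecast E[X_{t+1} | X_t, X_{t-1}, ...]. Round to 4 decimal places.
E[X_{t+1} \mid \mathcal F_t] = 0.2640

For an AR(p) model X_t = c + sum_i phi_i X_{t-i} + eps_t, the
one-step-ahead conditional mean is
  E[X_{t+1} | X_t, ...] = c + sum_i phi_i X_{t+1-i}.
Substitute known values:
  E[X_{t+1} | ...] = (0.132) * (2)
                   = 0.2640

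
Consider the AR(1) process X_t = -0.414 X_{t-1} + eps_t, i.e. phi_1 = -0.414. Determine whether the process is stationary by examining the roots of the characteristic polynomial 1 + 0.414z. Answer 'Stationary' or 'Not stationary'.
\text{Stationary}

The AR(p) characteristic polynomial is P(z) = 1 + 0.414z.
Stationarity requires all roots to lie outside the unit circle, i.e. |z| > 1 for every root.
This is linear in z: 1 + (0.414) z = 0  =>  z = -1/(0.414) = -2.415459,  |z| = 2.415459.
Moduli of all roots: 2.4155.
All moduli strictly greater than 1? Yes.
Verdict: Stationary.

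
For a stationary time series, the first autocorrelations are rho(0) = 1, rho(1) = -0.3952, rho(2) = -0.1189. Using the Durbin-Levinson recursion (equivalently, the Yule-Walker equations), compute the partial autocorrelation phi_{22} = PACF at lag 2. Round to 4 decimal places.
\phi_{22} = -0.3260

The PACF at lag k is phi_{kk}, the last component of the solution
to the Yule-Walker system G_k phi = r_k where
  (G_k)_{ij} = rho(|i - j|), (r_k)_i = rho(i), i,j = 1..k.
Equivalently, Durbin-Levinson gives phi_{kk} iteratively:
  phi_{11} = rho(1)
  phi_{kk} = [rho(k) - sum_{j=1..k-1} phi_{k-1,j} rho(k-j)]
            / [1 - sum_{j=1..k-1} phi_{k-1,j} rho(j)],
  phi_{k,j} = phi_{k-1,j} - phi_{kk} phi_{k-1,k-j},  j = 1..k-1.
Step k = 1:
  phi_11 = rho(1) = -0.3952.
Step k = 2:
  phi_22 = [rho(2) - phi_11 rho(1)] / [1 - phi_11 rho(1)] = [-0.1189 - (-0.3952)(-0.3952)] / [1 - (-0.3952)(-0.3952)]
         = -0.27508304 / 0.84381696 = -0.326.
Therefore phi_{22} = -0.3260.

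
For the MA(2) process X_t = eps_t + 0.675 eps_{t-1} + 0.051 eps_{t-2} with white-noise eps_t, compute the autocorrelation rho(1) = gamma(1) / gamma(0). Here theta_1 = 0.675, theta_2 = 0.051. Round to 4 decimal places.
\rho(1) = 0.4865

For an MA(q) process with theta_0 = 1, the autocovariance is
  gamma(k) = sigma^2 * sum_{i=0..q-k} theta_i * theta_{i+k},
and rho(k) = gamma(k) / gamma(0). Sigma^2 cancels.
  numerator   = (1)*(0.675) + (0.675)*(0.051) = 0.709425.
  denominator = (1)^2 + (0.675)^2 + (0.051)^2 = 1.458226.
  rho(1) = 0.709425 / 1.458226 = 0.4865.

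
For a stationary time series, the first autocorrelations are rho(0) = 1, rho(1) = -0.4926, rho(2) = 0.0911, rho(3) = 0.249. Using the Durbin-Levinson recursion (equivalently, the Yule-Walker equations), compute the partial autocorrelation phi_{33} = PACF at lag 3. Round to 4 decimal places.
\phi_{33} = 0.2810

The PACF at lag k is phi_{kk}, the last component of the solution
to the Yule-Walker system G_k phi = r_k where
  (G_k)_{ij} = rho(|i - j|), (r_k)_i = rho(i), i,j = 1..k.
Equivalently, Durbin-Levinson gives phi_{kk} iteratively:
  phi_{11} = rho(1)
  phi_{kk} = [rho(k) - sum_{j=1..k-1} phi_{k-1,j} rho(k-j)]
            / [1 - sum_{j=1..k-1} phi_{k-1,j} rho(j)],
  phi_{k,j} = phi_{k-1,j} - phi_{kk} phi_{k-1,k-j},  j = 1..k-1.
Step k = 1:
  phi_11 = rho(1) = -0.4926.
Step k = 2:
  phi_22 = [rho(2) - phi_11 rho(1)] / [1 - phi_11 rho(1)] = [0.0911 - (-0.4926)(-0.4926)] / [1 - (-0.4926)(-0.4926)]
         = -0.15155476 / 0.75734524 = -0.200113.
  Update: phi_21 = phi_11 - phi_22 phi_11 = -0.4926 - (-0.200113)(-0.4926) = -0.591176.
Step k = 3:
  phi_33 = [rho(3) - phi_21 rho(2) - phi_22 rho(1)] / [1 - phi_21 rho(1) - phi_22 rho(2)]
    numerator   = 0.249 - (-0.591176)(0.0911) - (-0.200113)(-0.4926) = 0.20428036
    denominator = 1 - (-0.591176)(-0.4926) - (-0.200113)(0.0911) = 0.72701714
  phi_33 = 0.20428036 / 0.72701714 = 0.281.
Therefore phi_{33} = 0.2810.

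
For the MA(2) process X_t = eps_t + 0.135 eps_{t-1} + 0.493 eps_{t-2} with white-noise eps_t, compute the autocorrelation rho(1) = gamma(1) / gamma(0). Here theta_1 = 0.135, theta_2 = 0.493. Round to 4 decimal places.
\rho(1) = 0.1598

For an MA(q) process with theta_0 = 1, the autocovariance is
  gamma(k) = sigma^2 * sum_{i=0..q-k} theta_i * theta_{i+k},
and rho(k) = gamma(k) / gamma(0). Sigma^2 cancels.
  numerator   = (1)*(0.135) + (0.135)*(0.493) = 0.201555.
  denominator = (1)^2 + (0.135)^2 + (0.493)^2 = 1.261274.
  rho(1) = 0.201555 / 1.261274 = 0.1598.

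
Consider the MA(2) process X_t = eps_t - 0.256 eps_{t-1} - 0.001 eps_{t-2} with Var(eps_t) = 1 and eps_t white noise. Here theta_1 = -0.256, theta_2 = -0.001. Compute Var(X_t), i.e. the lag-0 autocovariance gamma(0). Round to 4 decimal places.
\gamma(0) = 1.0655

For an MA(q) process X_t = eps_t + sum_i theta_i eps_{t-i} with
Var(eps_t) = sigma^2, the variance is
  gamma(0) = sigma^2 * (1 + sum_i theta_i^2).
  sum_i theta_i^2 = (-0.256)^2 + (-0.001)^2 = 0.065536 + 0.000001 = 0.065537.
  gamma(0) = 1 * (1 + 0.065537) = 1 * 1.065537 = 1.065537, which rounds to 1.0655.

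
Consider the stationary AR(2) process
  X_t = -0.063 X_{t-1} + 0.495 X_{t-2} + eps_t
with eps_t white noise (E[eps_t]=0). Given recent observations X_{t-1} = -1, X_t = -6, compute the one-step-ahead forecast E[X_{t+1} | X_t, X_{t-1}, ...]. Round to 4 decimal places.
E[X_{t+1} \mid \mathcal F_t] = -0.1170

For an AR(p) model X_t = c + sum_i phi_i X_{t-i} + eps_t, the
one-step-ahead conditional mean is
  E[X_{t+1} | X_t, ...] = c + sum_i phi_i X_{t+1-i}.
Substitute known values:
  E[X_{t+1} | ...] = (-0.063) * (-6) + (0.495) * (-1)
                   = -0.1170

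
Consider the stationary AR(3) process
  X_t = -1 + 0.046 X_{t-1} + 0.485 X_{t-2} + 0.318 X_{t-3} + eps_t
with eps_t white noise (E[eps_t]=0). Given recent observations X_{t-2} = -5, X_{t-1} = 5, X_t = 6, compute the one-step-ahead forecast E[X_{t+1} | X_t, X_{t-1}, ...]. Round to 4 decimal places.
E[X_{t+1} \mid \mathcal F_t] = 0.1110

For an AR(p) model X_t = c + sum_i phi_i X_{t-i} + eps_t, the
one-step-ahead conditional mean is
  E[X_{t+1} | X_t, ...] = c + sum_i phi_i X_{t+1-i}.
Substitute known values:
  E[X_{t+1} | ...] = -1 + (0.046) * (6) + (0.485) * (5) + (0.318) * (-5)
                   = 0.1110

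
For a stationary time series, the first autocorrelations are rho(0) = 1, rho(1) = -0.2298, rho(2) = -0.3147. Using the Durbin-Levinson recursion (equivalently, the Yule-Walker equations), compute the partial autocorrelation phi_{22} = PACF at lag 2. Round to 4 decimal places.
\phi_{22} = -0.3880

The PACF at lag k is phi_{kk}, the last component of the solution
to the Yule-Walker system G_k phi = r_k where
  (G_k)_{ij} = rho(|i - j|), (r_k)_i = rho(i), i,j = 1..k.
Equivalently, Durbin-Levinson gives phi_{kk} iteratively:
  phi_{11} = rho(1)
  phi_{kk} = [rho(k) - sum_{j=1..k-1} phi_{k-1,j} rho(k-j)]
            / [1 - sum_{j=1..k-1} phi_{k-1,j} rho(j)],
  phi_{k,j} = phi_{k-1,j} - phi_{kk} phi_{k-1,k-j},  j = 1..k-1.
Step k = 1:
  phi_11 = rho(1) = -0.2298.
Step k = 2:
  phi_22 = [rho(2) - phi_11 rho(1)] / [1 - phi_11 rho(1)] = [-0.3147 - (-0.2298)(-0.2298)] / [1 - (-0.2298)(-0.2298)]
         = -0.36750804 / 0.94719196 = -0.388.
Therefore phi_{22} = -0.3880.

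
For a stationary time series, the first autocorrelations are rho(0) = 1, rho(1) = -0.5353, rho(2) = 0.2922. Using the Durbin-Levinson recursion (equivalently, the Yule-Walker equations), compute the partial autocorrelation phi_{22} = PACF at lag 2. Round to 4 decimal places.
\phi_{22} = 0.0079

The PACF at lag k is phi_{kk}, the last component of the solution
to the Yule-Walker system G_k phi = r_k where
  (G_k)_{ij} = rho(|i - j|), (r_k)_i = rho(i), i,j = 1..k.
Equivalently, Durbin-Levinson gives phi_{kk} iteratively:
  phi_{11} = rho(1)
  phi_{kk} = [rho(k) - sum_{j=1..k-1} phi_{k-1,j} rho(k-j)]
            / [1 - sum_{j=1..k-1} phi_{k-1,j} rho(j)],
  phi_{k,j} = phi_{k-1,j} - phi_{kk} phi_{k-1,k-j},  j = 1..k-1.
Step k = 1:
  phi_11 = rho(1) = -0.5353.
Step k = 2:
  phi_22 = [rho(2) - phi_11 rho(1)] / [1 - phi_11 rho(1)] = [0.2922 - (-0.5353)(-0.5353)] / [1 - (-0.5353)(-0.5353)]
         = 0.00565391 / 0.71345391 = 0.0079.
Therefore phi_{22} = 0.0079.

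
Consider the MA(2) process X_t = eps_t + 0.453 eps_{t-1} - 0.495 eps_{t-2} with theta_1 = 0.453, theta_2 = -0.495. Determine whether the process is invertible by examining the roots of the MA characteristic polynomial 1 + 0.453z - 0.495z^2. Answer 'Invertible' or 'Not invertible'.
\text{Invertible}

The MA(q) characteristic polynomial is P(z) = 1 + 0.453z - 0.495z^2.
Invertibility requires all roots to lie outside the unit circle, i.e. |z| > 1 for every root.
Set 1 + (0.453) z + (-0.495) z^2 = 0, i.e. a z^2 + b z + c = 0 with a = -0.495, b = 0.453, c = 1.
Discriminant D = b^2 - 4ac = (0.453)^2 - 4*(-0.495)*1 = 0.205209 - (-1.98) = 2.185209.
D >= 0, so the roots are real: z = (-b +/- sqrt(D)) / (2a) = (-0.453 +/- 1.478245) / (-0.99).
  z_1 = (-0.453 + 1.478245) / (-0.99) = -1.0356,   |z_1| = 1.0356.
  z_2 = (-0.453 - 1.478245) / (-0.99) = 1.9508,   |z_2| = 1.9508.
Moduli of all roots: 1.0356, 1.9508.
All moduli strictly greater than 1? Yes.
Verdict: Invertible.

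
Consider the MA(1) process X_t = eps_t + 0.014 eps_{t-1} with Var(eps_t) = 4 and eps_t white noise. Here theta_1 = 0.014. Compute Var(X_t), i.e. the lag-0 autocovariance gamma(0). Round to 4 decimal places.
\gamma(0) = 4.0008

For an MA(q) process X_t = eps_t + sum_i theta_i eps_{t-i} with
Var(eps_t) = sigma^2, the variance is
  gamma(0) = sigma^2 * (1 + sum_i theta_i^2).
  sum_i theta_i^2 = (0.014)^2 = 0.000196.
  gamma(0) = 4 * (1 + 0.000196) = 4 * 1.000196 = 4.000784, which rounds to 4.0008.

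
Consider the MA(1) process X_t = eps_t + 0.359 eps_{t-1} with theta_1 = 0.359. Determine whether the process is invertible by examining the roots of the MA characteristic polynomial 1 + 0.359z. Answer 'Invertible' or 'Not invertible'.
\text{Invertible}

The MA(q) characteristic polynomial is P(z) = 1 + 0.359z.
Invertibility requires all roots to lie outside the unit circle, i.e. |z| > 1 for every root.
This is linear in z: 1 + (0.359) z = 0  =>  z = -1/(0.359) = -2.785515,  |z| = 2.785515.
Moduli of all roots: 2.7855.
All moduli strictly greater than 1? Yes.
Verdict: Invertible.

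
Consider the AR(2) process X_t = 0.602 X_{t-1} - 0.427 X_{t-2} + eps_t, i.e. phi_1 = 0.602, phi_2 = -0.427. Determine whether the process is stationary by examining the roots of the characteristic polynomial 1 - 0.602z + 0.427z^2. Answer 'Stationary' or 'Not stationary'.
\text{Stationary}

The AR(p) characteristic polynomial is P(z) = 1 - 0.602z + 0.427z^2.
Stationarity requires all roots to lie outside the unit circle, i.e. |z| > 1 for every root.
Set 1 + (-0.602) z + (0.427) z^2 = 0, i.e. a z^2 + b z + c = 0 with a = 0.427, b = -0.602, c = 1.
Discriminant D = b^2 - 4ac = (-0.602)^2 - 4*(0.427)*1 = 0.362404 - (1.708) = -1.345596.
D < 0, so the roots are the complex-conjugate pair z = (-b +/- i sqrt(-D)) / (2a) = 0.7049 +/- 1.3583i.
For a conjugate pair |z|^2 = z * conj(z) = (product of roots) = c/a = 1/(0.427) = 2.34192, so |z| = sqrt(2.34192) = 1.5303 for both roots.
Moduli of all roots: 1.5303, 1.5303.
All moduli strictly greater than 1? Yes.
Verdict: Stationary.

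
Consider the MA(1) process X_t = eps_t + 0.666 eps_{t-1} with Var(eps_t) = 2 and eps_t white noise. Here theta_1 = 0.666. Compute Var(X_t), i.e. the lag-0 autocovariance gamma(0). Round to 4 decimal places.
\gamma(0) = 2.8871

For an MA(q) process X_t = eps_t + sum_i theta_i eps_{t-i} with
Var(eps_t) = sigma^2, the variance is
  gamma(0) = sigma^2 * (1 + sum_i theta_i^2).
  sum_i theta_i^2 = (0.666)^2 = 0.443556.
  gamma(0) = 2 * (1 + 0.443556) = 2 * 1.443556 = 2.887112, which rounds to 2.8871.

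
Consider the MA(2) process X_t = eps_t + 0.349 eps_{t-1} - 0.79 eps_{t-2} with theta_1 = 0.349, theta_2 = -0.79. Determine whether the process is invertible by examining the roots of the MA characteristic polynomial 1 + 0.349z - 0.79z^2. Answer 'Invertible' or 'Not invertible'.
\text{Not invertible}

The MA(q) characteristic polynomial is P(z) = 1 + 0.349z - 0.79z^2.
Invertibility requires all roots to lie outside the unit circle, i.e. |z| > 1 for every root.
Set 1 + (0.349) z + (-0.79) z^2 = 0, i.e. a z^2 + b z + c = 0 with a = -0.79, b = 0.349, c = 1.
Discriminant D = b^2 - 4ac = (0.349)^2 - 4*(-0.79)*1 = 0.121801 - (-3.16) = 3.281801.
D >= 0, so the roots are real: z = (-b +/- sqrt(D)) / (2a) = (-0.349 +/- 1.811574) / (-1.58).
  z_1 = (-0.349 + 1.811574) / (-1.58) = -0.9257,   |z_1| = 0.9257.
  z_2 = (-0.349 - 1.811574) / (-1.58) = 1.3675,   |z_2| = 1.3675.
Moduli of all roots: 0.9257, 1.3675.
All moduli strictly greater than 1? No.
Verdict: Not invertible.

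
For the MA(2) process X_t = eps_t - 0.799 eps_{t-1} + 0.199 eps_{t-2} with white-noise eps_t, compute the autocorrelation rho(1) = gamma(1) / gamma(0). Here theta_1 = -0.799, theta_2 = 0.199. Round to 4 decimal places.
\rho(1) = -0.5709

For an MA(q) process with theta_0 = 1, the autocovariance is
  gamma(k) = sigma^2 * sum_{i=0..q-k} theta_i * theta_{i+k},
and rho(k) = gamma(k) / gamma(0). Sigma^2 cancels.
  numerator   = (1)*(-0.799) + (-0.799)*(0.199) = -0.958001.
  denominator = (1)^2 + (-0.799)^2 + (0.199)^2 = 1.678002.
  rho(1) = -0.958001 / 1.678002 = -0.5709.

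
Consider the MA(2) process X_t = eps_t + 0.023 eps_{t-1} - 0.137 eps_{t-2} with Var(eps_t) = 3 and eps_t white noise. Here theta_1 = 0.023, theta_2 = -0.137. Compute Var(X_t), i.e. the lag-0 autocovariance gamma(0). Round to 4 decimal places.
\gamma(0) = 3.0579

For an MA(q) process X_t = eps_t + sum_i theta_i eps_{t-i} with
Var(eps_t) = sigma^2, the variance is
  gamma(0) = sigma^2 * (1 + sum_i theta_i^2).
  sum_i theta_i^2 = (0.023)^2 + (-0.137)^2 = 0.000529 + 0.018769 = 0.019298.
  gamma(0) = 3 * (1 + 0.019298) = 3 * 1.019298 = 3.057894, which rounds to 3.0579.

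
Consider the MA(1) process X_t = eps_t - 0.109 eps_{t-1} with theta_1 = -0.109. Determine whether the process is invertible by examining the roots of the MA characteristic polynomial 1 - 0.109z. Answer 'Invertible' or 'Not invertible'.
\text{Invertible}

The MA(q) characteristic polynomial is P(z) = 1 - 0.109z.
Invertibility requires all roots to lie outside the unit circle, i.e. |z| > 1 for every root.
This is linear in z: 1 + (-0.109) z = 0  =>  z = -1/(-0.109) = 9.174312,  |z| = 9.174312.
Moduli of all roots: 9.1743.
All moduli strictly greater than 1? Yes.
Verdict: Invertible.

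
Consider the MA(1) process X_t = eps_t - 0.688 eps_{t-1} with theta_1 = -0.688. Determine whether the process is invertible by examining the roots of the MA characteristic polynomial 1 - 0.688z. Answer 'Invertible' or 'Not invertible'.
\text{Invertible}

The MA(q) characteristic polynomial is P(z) = 1 - 0.688z.
Invertibility requires all roots to lie outside the unit circle, i.e. |z| > 1 for every root.
This is linear in z: 1 + (-0.688) z = 0  =>  z = -1/(-0.688) = 1.453488,  |z| = 1.453488.
Moduli of all roots: 1.4535.
All moduli strictly greater than 1? Yes.
Verdict: Invertible.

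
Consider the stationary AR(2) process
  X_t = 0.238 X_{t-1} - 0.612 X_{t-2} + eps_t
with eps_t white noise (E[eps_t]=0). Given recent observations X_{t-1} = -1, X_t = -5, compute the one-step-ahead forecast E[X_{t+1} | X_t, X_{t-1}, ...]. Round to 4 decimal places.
E[X_{t+1} \mid \mathcal F_t] = -0.5780

For an AR(p) model X_t = c + sum_i phi_i X_{t-i} + eps_t, the
one-step-ahead conditional mean is
  E[X_{t+1} | X_t, ...] = c + sum_i phi_i X_{t+1-i}.
Substitute known values:
  E[X_{t+1} | ...] = (0.238) * (-5) + (-0.612) * (-1)
                   = -0.5780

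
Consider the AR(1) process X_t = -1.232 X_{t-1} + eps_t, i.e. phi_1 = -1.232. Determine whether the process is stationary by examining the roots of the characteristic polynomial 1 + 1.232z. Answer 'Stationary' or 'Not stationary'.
\text{Not stationary}

The AR(p) characteristic polynomial is P(z) = 1 + 1.232z.
Stationarity requires all roots to lie outside the unit circle, i.e. |z| > 1 for every root.
This is linear in z: 1 + (1.232) z = 0  =>  z = -1/(1.232) = -0.811688,  |z| = 0.811688.
Moduli of all roots: 0.8117.
All moduli strictly greater than 1? No.
Verdict: Not stationary.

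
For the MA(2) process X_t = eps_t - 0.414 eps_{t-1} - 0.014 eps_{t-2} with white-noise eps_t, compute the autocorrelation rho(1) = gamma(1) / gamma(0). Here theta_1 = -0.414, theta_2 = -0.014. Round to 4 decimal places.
\rho(1) = -0.3484

For an MA(q) process with theta_0 = 1, the autocovariance is
  gamma(k) = sigma^2 * sum_{i=0..q-k} theta_i * theta_{i+k},
and rho(k) = gamma(k) / gamma(0). Sigma^2 cancels.
  numerator   = (1)*(-0.414) + (-0.414)*(-0.014) = -0.408204.
  denominator = (1)^2 + (-0.414)^2 + (-0.014)^2 = 1.171592.
  rho(1) = -0.408204 / 1.171592 = -0.3484.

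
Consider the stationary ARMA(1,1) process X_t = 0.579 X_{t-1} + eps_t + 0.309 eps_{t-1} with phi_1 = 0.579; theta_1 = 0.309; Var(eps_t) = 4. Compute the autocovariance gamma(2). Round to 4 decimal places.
\gamma(2) = 3.6473

Multiply the model equation by X_{t-k} and take expectations. With theta_0 = psi_0 = 1 and psi_j the MA(infinity) weights, this gives
  gamma(k) - sum_i phi_i gamma(k-i) = c_k,
  c_k = sigma^2 * sum_{j=k..q} theta_j psi_{j-k}   (c_k = 0 for k > q),
using gamma(-m) = gamma(m).
psi-weights needed (psi_j = theta_j + sum_i phi_i psi_{j-i}):
  psi_1 = theta_1 + phi_1 = 0.309 + (0.579) = 0.888
Right-hand sides:
  c_0 = sigma^2 (1 + theta_1 psi_1) = 4 * (1 + (0.309)(0.888)) = 4 * 1.274392 = 5.097568
  c_1 = sigma^2 theta_1 = 4 * (0.309) = 1.236
  c_2 = 0
Equations for k = 0 and k = 1 (AR order 1):
  gamma(0) = phi_1 gamma(1) + c_0
  gamma(1) = phi_1 gamma(0) + c_1
Substituting the second into the first: gamma(0) (1 - phi_1^2) = c_0 + phi_1 c_1, so
  gamma(0) = (c_0 + phi_1 c_1) / (1 - phi_1^2) = (5.097568 + (0.579)(1.236)) / (1 - (0.579)^2) = 5.813212 / 0.664759 = 8.744841.
  gamma(1) = phi_1 gamma(0) + c_1 = (0.579)(8.744841) + (1.236) = 6.299263.
For k = 2 (> q): gamma(2) = phi_1 gamma(1) = (0.579)(6.299263) = 3.647273.
Therefore gamma(2) = 3.6473 (to 4 decimal places).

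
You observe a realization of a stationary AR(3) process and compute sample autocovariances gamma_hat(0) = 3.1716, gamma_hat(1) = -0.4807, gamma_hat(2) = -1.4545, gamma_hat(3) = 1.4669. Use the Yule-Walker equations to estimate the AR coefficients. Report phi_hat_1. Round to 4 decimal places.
\hat\phi_{1} = -0.0370

The Yule-Walker equations for an AR(p) process read, in matrix form,
  Gamma_p phi = r_p,   with   (Gamma_p)_{ij} = gamma(|i - j|),
                       (r_p)_i = gamma(i),   i,j = 1..p.
Substitute the sample gammas (Toeplitz matrix and right-hand side of size 3):
  Gamma_p = [[3.1716, -0.4807, -1.4545], [-0.4807, 3.1716, -0.4807], [-1.4545, -0.4807, 3.1716]]
  r_p     = [-0.4807, -1.4545, 1.4669]
Written out (R1..R3):
  (R1) 3.1716 phi_1 - 0.4807 phi_2 - 1.4545 phi_3 = -0.4807
  (R2) -0.4807 phi_1 + 3.1716 phi_2 - 0.4807 phi_3 = -1.4545
  (R3) -1.4545 phi_1 - 0.4807 phi_2 + 3.1716 phi_3 = 1.4669
Gaussian elimination:
  R2 <- R2 - (-0.4807/3.1716) R1 = R2 - (-0.151564) R1:  3.098743 phi_2 - 0.70115 phi_3 = -1.527357
  R3 <- R3 - (-1.4545/3.1716) R1 = R3 - (-0.458601) R1:  -0.70115 phi_2 + 2.504564 phi_3 = 1.24645
  R3 <- R3 - (-0.70115/3.098743) R2 = R3 - (-0.226269) R2:  2.345916 phi_3 = 0.900857
Back-substitution:
  phi_hat_3 = 0.900857 / 2.345916 = 0.384011
  phi_hat_2 = (-1.527357 - (-0.70115)(0.384011)) / 3.098743 = -0.406006
  phi_hat_1 = (-0.4807 - (-0.4807)(-0.406006) - (-1.4545)(0.384011)) / 3.1716 = -0.036992
So phi_hat = [-0.0370, -0.4060, 0.3840].
Therefore phi_hat_1 = -0.0370.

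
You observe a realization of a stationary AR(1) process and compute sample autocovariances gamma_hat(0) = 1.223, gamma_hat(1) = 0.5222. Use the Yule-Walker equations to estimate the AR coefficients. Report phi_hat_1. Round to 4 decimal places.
\hat\phi_{1} = 0.4270

The Yule-Walker equations for an AR(p) process read, in matrix form,
  Gamma_p phi = r_p,   with   (Gamma_p)_{ij} = gamma(|i - j|),
                       (r_p)_i = gamma(i),   i,j = 1..p.
Substitute the sample gammas (Toeplitz matrix and right-hand side of size 1):
  Gamma_p = [[1.223]]
  r_p     = [0.5222]
With p = 1 this is the single equation gamma(0) phi_1 = gamma(1):
  phi_hat_1 = gamma(1) / gamma(0) = 0.5222 / 1.223 = 0.4270.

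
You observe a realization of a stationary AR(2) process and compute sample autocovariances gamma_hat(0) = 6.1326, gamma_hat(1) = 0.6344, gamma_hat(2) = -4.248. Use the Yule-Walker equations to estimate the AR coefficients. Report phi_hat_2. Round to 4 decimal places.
\hat\phi_{2} = -0.7110

The Yule-Walker equations for an AR(p) process read, in matrix form,
  Gamma_p phi = r_p,   with   (Gamma_p)_{ij} = gamma(|i - j|),
                       (r_p)_i = gamma(i),   i,j = 1..p.
Substitute the sample gammas (Toeplitz matrix and right-hand side of size 2):
  Gamma_p = [[6.1326, 0.6344], [0.6344, 6.1326]]
  r_p     = [0.6344, -4.248]
Written out:
  6.1326 phi_1 + 0.6344 phi_2 = 0.6344
  0.6344 phi_1 + 6.1326 phi_2 = -4.248
Solve by Cramer's rule:
  det = gamma(0)^2 - gamma(1)^2 = (6.1326)^2 - (0.6344)^2 = 37.60878276 - 0.40246336 = 37.2063194
  phi_hat_1 = [gamma(1) gamma(0) - gamma(1) gamma(2)] / det = [(0.6344)(6.1326) - (0.6344)(-4.248)] / 37.2063194 = 6.58545264 / 37.2063194 = 0.177
  phi_hat_2 = [gamma(0) gamma(2) - gamma(1)^2] / det = [(6.1326)(-4.248) - (0.6344)^2] / 37.2063194 = -26.45374816 / 37.2063194 = -0.711
So phi_hat = [0.1770, -0.7110].
Therefore phi_hat_2 = -0.7110.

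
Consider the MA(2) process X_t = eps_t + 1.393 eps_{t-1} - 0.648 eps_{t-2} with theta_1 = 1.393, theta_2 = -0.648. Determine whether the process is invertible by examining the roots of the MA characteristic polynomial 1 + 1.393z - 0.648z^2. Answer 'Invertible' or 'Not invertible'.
\text{Not invertible}

The MA(q) characteristic polynomial is P(z) = 1 + 1.393z - 0.648z^2.
Invertibility requires all roots to lie outside the unit circle, i.e. |z| > 1 for every root.
Set 1 + (1.393) z + (-0.648) z^2 = 0, i.e. a z^2 + b z + c = 0 with a = -0.648, b = 1.393, c = 1.
Discriminant D = b^2 - 4ac = (1.393)^2 - 4*(-0.648)*1 = 1.940449 - (-2.592) = 4.532449.
D >= 0, so the roots are real: z = (-b +/- sqrt(D)) / (2a) = (-1.393 +/- 2.128955) / (-1.296).
  z_1 = (-1.393 + 2.128955) / (-1.296) = -0.5679,   |z_1| = 0.5679.
  z_2 = (-1.393 - 2.128955) / (-1.296) = 2.7176,   |z_2| = 2.7176.
Moduli of all roots: 0.5679, 2.7176.
All moduli strictly greater than 1? No.
Verdict: Not invertible.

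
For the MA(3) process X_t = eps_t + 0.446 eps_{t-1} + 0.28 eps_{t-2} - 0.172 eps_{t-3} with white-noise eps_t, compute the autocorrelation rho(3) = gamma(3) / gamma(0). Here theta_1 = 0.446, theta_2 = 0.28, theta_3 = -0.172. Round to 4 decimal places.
\rho(3) = -0.1316

For an MA(q) process with theta_0 = 1, the autocovariance is
  gamma(k) = sigma^2 * sum_{i=0..q-k} theta_i * theta_{i+k},
and rho(k) = gamma(k) / gamma(0). Sigma^2 cancels.
  numerator   = (1)*(-0.172) = -0.172.
  denominator = (1)^2 + (0.446)^2 + (0.28)^2 + (-0.172)^2 = 1.3069.
  rho(3) = -0.172 / 1.3069 = -0.1316.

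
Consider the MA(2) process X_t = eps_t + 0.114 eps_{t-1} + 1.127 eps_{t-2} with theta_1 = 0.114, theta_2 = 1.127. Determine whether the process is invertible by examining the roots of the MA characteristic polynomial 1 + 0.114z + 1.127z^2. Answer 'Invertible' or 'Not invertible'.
\text{Not invertible}

The MA(q) characteristic polynomial is P(z) = 1 + 0.114z + 1.127z^2.
Invertibility requires all roots to lie outside the unit circle, i.e. |z| > 1 for every root.
Set 1 + (0.114) z + (1.127) z^2 = 0, i.e. a z^2 + b z + c = 0 with a = 1.127, b = 0.114, c = 1.
Discriminant D = b^2 - 4ac = (0.114)^2 - 4*(1.127)*1 = 0.012996 - (4.508) = -4.495004.
D < 0, so the roots are the complex-conjugate pair z = (-b +/- i sqrt(-D)) / (2a) = -0.0506 +/- 0.9406i.
For a conjugate pair |z|^2 = z * conj(z) = (product of roots) = c/a = 1/(1.127) = 0.887311, so |z| = sqrt(0.887311) = 0.942 for both roots.
Moduli of all roots: 0.9420, 0.9420.
All moduli strictly greater than 1? No.
Verdict: Not invertible.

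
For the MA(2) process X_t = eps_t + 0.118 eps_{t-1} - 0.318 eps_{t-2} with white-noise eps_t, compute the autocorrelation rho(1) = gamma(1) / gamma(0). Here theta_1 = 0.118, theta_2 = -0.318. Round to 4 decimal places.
\rho(1) = 0.0722

For an MA(q) process with theta_0 = 1, the autocovariance is
  gamma(k) = sigma^2 * sum_{i=0..q-k} theta_i * theta_{i+k},
and rho(k) = gamma(k) / gamma(0). Sigma^2 cancels.
  numerator   = (1)*(0.118) + (0.118)*(-0.318) = 0.080476.
  denominator = (1)^2 + (0.118)^2 + (-0.318)^2 = 1.115048.
  rho(1) = 0.080476 / 1.115048 = 0.0722.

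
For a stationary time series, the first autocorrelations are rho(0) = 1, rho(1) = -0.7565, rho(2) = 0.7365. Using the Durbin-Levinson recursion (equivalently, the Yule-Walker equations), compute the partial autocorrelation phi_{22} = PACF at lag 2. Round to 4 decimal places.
\phi_{22} = 0.3839

The PACF at lag k is phi_{kk}, the last component of the solution
to the Yule-Walker system G_k phi = r_k where
  (G_k)_{ij} = rho(|i - j|), (r_k)_i = rho(i), i,j = 1..k.
Equivalently, Durbin-Levinson gives phi_{kk} iteratively:
  phi_{11} = rho(1)
  phi_{kk} = [rho(k) - sum_{j=1..k-1} phi_{k-1,j} rho(k-j)]
            / [1 - sum_{j=1..k-1} phi_{k-1,j} rho(j)],
  phi_{k,j} = phi_{k-1,j} - phi_{kk} phi_{k-1,k-j},  j = 1..k-1.
Step k = 1:
  phi_11 = rho(1) = -0.7565.
Step k = 2:
  phi_22 = [rho(2) - phi_11 rho(1)] / [1 - phi_11 rho(1)] = [0.7365 - (-0.7565)(-0.7565)] / [1 - (-0.7565)(-0.7565)]
         = 0.16420775 / 0.42770775 = 0.3839.
Therefore phi_{22} = 0.3839.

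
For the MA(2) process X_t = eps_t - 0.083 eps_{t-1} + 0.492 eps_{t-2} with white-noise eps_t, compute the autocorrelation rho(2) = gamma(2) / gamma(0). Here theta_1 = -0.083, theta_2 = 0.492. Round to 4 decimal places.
\rho(2) = 0.3939

For an MA(q) process with theta_0 = 1, the autocovariance is
  gamma(k) = sigma^2 * sum_{i=0..q-k} theta_i * theta_{i+k},
and rho(k) = gamma(k) / gamma(0). Sigma^2 cancels.
  numerator   = (1)*(0.492) = 0.492.
  denominator = (1)^2 + (-0.083)^2 + (0.492)^2 = 1.248953.
  rho(2) = 0.492 / 1.248953 = 0.3939.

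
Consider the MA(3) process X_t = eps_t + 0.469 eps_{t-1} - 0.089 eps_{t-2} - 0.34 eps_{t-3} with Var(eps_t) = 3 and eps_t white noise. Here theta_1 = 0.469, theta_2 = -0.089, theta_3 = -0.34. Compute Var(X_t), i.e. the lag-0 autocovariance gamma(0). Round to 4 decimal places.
\gamma(0) = 4.0304

For an MA(q) process X_t = eps_t + sum_i theta_i eps_{t-i} with
Var(eps_t) = sigma^2, the variance is
  gamma(0) = sigma^2 * (1 + sum_i theta_i^2).
  sum_i theta_i^2 = (0.469)^2 + (-0.089)^2 + (-0.34)^2 = 0.219961 + 0.007921 + 0.1156 = 0.343482.
  gamma(0) = 3 * (1 + 0.343482) = 3 * 1.343482 = 4.030446, which rounds to 4.0304.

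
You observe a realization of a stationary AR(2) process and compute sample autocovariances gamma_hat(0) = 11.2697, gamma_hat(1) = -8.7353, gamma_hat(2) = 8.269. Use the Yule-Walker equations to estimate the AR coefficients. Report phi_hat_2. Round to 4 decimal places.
\hat\phi_{2} = 0.3330

The Yule-Walker equations for an AR(p) process read, in matrix form,
  Gamma_p phi = r_p,   with   (Gamma_p)_{ij} = gamma(|i - j|),
                       (r_p)_i = gamma(i),   i,j = 1..p.
Substitute the sample gammas (Toeplitz matrix and right-hand side of size 2):
  Gamma_p = [[11.2697, -8.7353], [-8.7353, 11.2697]]
  r_p     = [-8.7353, 8.269]
Written out:
  11.2697 phi_1 - 8.7353 phi_2 = -8.7353
  -8.7353 phi_1 + 11.2697 phi_2 = 8.269
Solve by Cramer's rule:
  det = gamma(0)^2 - gamma(1)^2 = (11.2697)^2 - (-8.7353)^2 = 127.00613809 - 76.30546609 = 50.700672
  phi_hat_1 = [gamma(1) gamma(0) - gamma(1) gamma(2)] / det = [(-8.7353)(11.2697) - (-8.7353)(8.269)] / 50.700672 = -26.21201471 / 50.700672 = -0.517
  phi_hat_2 = [gamma(0) gamma(2) - gamma(1)^2] / det = [(11.2697)(8.269) - (-8.7353)^2] / 50.700672 = 16.88368321 / 50.700672 = 0.333
So phi_hat = [-0.5170, 0.3330].
Therefore phi_hat_2 = 0.3330.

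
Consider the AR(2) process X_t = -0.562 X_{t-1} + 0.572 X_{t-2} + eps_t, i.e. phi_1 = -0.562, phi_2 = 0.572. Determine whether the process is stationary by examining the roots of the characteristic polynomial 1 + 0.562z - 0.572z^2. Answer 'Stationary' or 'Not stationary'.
\text{Not stationary}

The AR(p) characteristic polynomial is P(z) = 1 + 0.562z - 0.572z^2.
Stationarity requires all roots to lie outside the unit circle, i.e. |z| > 1 for every root.
Set 1 + (0.562) z + (-0.572) z^2 = 0, i.e. a z^2 + b z + c = 0 with a = -0.572, b = 0.562, c = 1.
Discriminant D = b^2 - 4ac = (0.562)^2 - 4*(-0.572)*1 = 0.315844 - (-2.288) = 2.603844.
D >= 0, so the roots are real: z = (-b +/- sqrt(D)) / (2a) = (-0.562 +/- 1.613643) / (-1.144).
  z_1 = (-0.562 + 1.613643) / (-1.144) = -0.9193,   |z_1| = 0.9193.
  z_2 = (-0.562 - 1.613643) / (-1.144) = 1.9018,   |z_2| = 1.9018.
Moduli of all roots: 0.9193, 1.9018.
All moduli strictly greater than 1? No.
Verdict: Not stationary.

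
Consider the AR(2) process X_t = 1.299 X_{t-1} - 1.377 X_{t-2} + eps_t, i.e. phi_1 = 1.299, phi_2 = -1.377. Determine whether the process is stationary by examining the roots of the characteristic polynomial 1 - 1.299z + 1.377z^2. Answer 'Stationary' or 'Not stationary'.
\text{Not stationary}

The AR(p) characteristic polynomial is P(z) = 1 - 1.299z + 1.377z^2.
Stationarity requires all roots to lie outside the unit circle, i.e. |z| > 1 for every root.
Set 1 + (-1.299) z + (1.377) z^2 = 0, i.e. a z^2 + b z + c = 0 with a = 1.377, b = -1.299, c = 1.
Discriminant D = b^2 - 4ac = (-1.299)^2 - 4*(1.377)*1 = 1.687401 - (5.508) = -3.820599.
D < 0, so the roots are the complex-conjugate pair z = (-b +/- i sqrt(-D)) / (2a) = 0.4717 +/- 0.7097i.
For a conjugate pair |z|^2 = z * conj(z) = (product of roots) = c/a = 1/(1.377) = 0.726216, so |z| = sqrt(0.726216) = 0.8522 for both roots.
Moduli of all roots: 0.8522, 0.8522.
All moduli strictly greater than 1? No.
Verdict: Not stationary.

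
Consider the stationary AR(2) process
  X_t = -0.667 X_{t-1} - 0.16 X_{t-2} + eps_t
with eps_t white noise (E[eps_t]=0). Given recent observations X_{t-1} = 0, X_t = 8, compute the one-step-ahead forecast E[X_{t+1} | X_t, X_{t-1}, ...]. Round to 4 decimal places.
E[X_{t+1} \mid \mathcal F_t] = -5.3360

For an AR(p) model X_t = c + sum_i phi_i X_{t-i} + eps_t, the
one-step-ahead conditional mean is
  E[X_{t+1} | X_t, ...] = c + sum_i phi_i X_{t+1-i}.
Substitute known values:
  E[X_{t+1} | ...] = (-0.667) * (8) + (-0.16) * (0)
                   = -5.3360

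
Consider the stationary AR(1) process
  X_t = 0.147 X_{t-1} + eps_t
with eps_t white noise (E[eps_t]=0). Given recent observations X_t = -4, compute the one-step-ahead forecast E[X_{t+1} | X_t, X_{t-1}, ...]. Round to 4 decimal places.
E[X_{t+1} \mid \mathcal F_t] = -0.5880

For an AR(p) model X_t = c + sum_i phi_i X_{t-i} + eps_t, the
one-step-ahead conditional mean is
  E[X_{t+1} | X_t, ...] = c + sum_i phi_i X_{t+1-i}.
Substitute known values:
  E[X_{t+1} | ...] = (0.147) * (-4)
                   = -0.5880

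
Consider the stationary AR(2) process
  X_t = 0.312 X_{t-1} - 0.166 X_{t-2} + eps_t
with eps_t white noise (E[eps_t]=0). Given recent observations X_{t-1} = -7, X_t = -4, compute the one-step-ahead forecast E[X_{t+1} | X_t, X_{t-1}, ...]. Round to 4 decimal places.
E[X_{t+1} \mid \mathcal F_t] = -0.0860

For an AR(p) model X_t = c + sum_i phi_i X_{t-i} + eps_t, the
one-step-ahead conditional mean is
  E[X_{t+1} | X_t, ...] = c + sum_i phi_i X_{t+1-i}.
Substitute known values:
  E[X_{t+1} | ...] = (0.312) * (-4) + (-0.166) * (-7)
                   = -0.0860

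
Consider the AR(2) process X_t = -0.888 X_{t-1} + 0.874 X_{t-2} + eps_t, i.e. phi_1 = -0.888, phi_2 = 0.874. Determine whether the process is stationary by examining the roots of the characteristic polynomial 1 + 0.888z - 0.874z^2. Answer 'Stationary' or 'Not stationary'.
\text{Not stationary}

The AR(p) characteristic polynomial is P(z) = 1 + 0.888z - 0.874z^2.
Stationarity requires all roots to lie outside the unit circle, i.e. |z| > 1 for every root.
Set 1 + (0.888) z + (-0.874) z^2 = 0, i.e. a z^2 + b z + c = 0 with a = -0.874, b = 0.888, c = 1.
Discriminant D = b^2 - 4ac = (0.888)^2 - 4*(-0.874)*1 = 0.788544 - (-3.496) = 4.284544.
D >= 0, so the roots are real: z = (-b +/- sqrt(D)) / (2a) = (-0.888 +/- 2.069914) / (-1.748).
  z_1 = (-0.888 + 2.069914) / (-1.748) = -0.6762,   |z_1| = 0.6762.
  z_2 = (-0.888 - 2.069914) / (-1.748) = 1.6922,   |z_2| = 1.6922.
Moduli of all roots: 0.6762, 1.6922.
All moduli strictly greater than 1? No.
Verdict: Not stationary.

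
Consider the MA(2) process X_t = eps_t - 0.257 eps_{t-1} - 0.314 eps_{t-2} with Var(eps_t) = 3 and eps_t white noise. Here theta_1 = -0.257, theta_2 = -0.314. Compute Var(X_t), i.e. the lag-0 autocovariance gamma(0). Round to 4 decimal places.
\gamma(0) = 3.4939

For an MA(q) process X_t = eps_t + sum_i theta_i eps_{t-i} with
Var(eps_t) = sigma^2, the variance is
  gamma(0) = sigma^2 * (1 + sum_i theta_i^2).
  sum_i theta_i^2 = (-0.257)^2 + (-0.314)^2 = 0.066049 + 0.098596 = 0.164645.
  gamma(0) = 3 * (1 + 0.164645) = 3 * 1.164645 = 3.493935, which rounds to 3.4939.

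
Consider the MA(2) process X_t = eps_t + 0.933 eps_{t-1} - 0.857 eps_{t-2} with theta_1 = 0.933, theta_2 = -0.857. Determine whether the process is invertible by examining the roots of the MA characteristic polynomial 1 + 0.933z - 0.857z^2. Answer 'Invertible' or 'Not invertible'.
\text{Not invertible}

The MA(q) characteristic polynomial is P(z) = 1 + 0.933z - 0.857z^2.
Invertibility requires all roots to lie outside the unit circle, i.e. |z| > 1 for every root.
Set 1 + (0.933) z + (-0.857) z^2 = 0, i.e. a z^2 + b z + c = 0 with a = -0.857, b = 0.933, c = 1.
Discriminant D = b^2 - 4ac = (0.933)^2 - 4*(-0.857)*1 = 0.870489 - (-3.428) = 4.298489.
D >= 0, so the roots are real: z = (-b +/- sqrt(D)) / (2a) = (-0.933 +/- 2.07328) / (-1.714).
  z_1 = (-0.933 + 2.07328) / (-1.714) = -0.6653,   |z_1| = 0.6653.
  z_2 = (-0.933 - 2.07328) / (-1.714) = 1.754,   |z_2| = 1.754.
Moduli of all roots: 0.6653, 1.7540.
All moduli strictly greater than 1? No.
Verdict: Not invertible.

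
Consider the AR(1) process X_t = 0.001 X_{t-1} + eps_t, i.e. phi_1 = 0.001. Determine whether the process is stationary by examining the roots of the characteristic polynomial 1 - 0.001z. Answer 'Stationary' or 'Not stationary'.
\text{Stationary}

The AR(p) characteristic polynomial is P(z) = 1 - 0.001z.
Stationarity requires all roots to lie outside the unit circle, i.e. |z| > 1 for every root.
This is linear in z: 1 + (-0.001) z = 0  =>  z = -1/(-0.001) = 1000,  |z| = 1000.
Moduli of all roots: 1000.0000.
All moduli strictly greater than 1? Yes.
Verdict: Stationary.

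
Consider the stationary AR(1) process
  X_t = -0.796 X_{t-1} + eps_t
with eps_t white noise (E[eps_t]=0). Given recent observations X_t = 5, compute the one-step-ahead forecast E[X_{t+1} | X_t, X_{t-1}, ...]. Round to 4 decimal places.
E[X_{t+1} \mid \mathcal F_t] = -3.9800

For an AR(p) model X_t = c + sum_i phi_i X_{t-i} + eps_t, the
one-step-ahead conditional mean is
  E[X_{t+1} | X_t, ...] = c + sum_i phi_i X_{t+1-i}.
Substitute known values:
  E[X_{t+1} | ...] = (-0.796) * (5)
                   = -3.9800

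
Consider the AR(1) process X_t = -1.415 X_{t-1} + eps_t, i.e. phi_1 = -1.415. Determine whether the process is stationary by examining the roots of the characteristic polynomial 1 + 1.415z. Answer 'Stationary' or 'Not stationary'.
\text{Not stationary}

The AR(p) characteristic polynomial is P(z) = 1 + 1.415z.
Stationarity requires all roots to lie outside the unit circle, i.e. |z| > 1 for every root.
This is linear in z: 1 + (1.415) z = 0  =>  z = -1/(1.415) = -0.706714,  |z| = 0.706714.
Moduli of all roots: 0.7067.
All moduli strictly greater than 1? No.
Verdict: Not stationary.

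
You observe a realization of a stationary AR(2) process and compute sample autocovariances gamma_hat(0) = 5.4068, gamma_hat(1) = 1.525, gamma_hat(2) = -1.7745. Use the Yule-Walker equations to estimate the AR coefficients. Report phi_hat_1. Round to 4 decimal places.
\hat\phi_{1} = 0.4070

The Yule-Walker equations for an AR(p) process read, in matrix form,
  Gamma_p phi = r_p,   with   (Gamma_p)_{ij} = gamma(|i - j|),
                       (r_p)_i = gamma(i),   i,j = 1..p.
Substitute the sample gammas (Toeplitz matrix and right-hand side of size 2):
  Gamma_p = [[5.4068, 1.525], [1.525, 5.4068]]
  r_p     = [1.525, -1.7745]
Written out:
  5.4068 phi_1 + 1.525 phi_2 = 1.525
  1.525 phi_1 + 5.4068 phi_2 = -1.7745
Solve by Cramer's rule:
  det = gamma(0)^2 - gamma(1)^2 = (5.4068)^2 - (1.525)^2 = 29.23348624 - 2.325625 = 26.90786124
  phi_hat_1 = [gamma(1) gamma(0) - gamma(1) gamma(2)] / det = [(1.525)(5.4068) - (1.525)(-1.7745)] / 26.90786124 = 10.9514825 / 26.90786124 = 0.407
  phi_hat_2 = [gamma(0) gamma(2) - gamma(1)^2] / det = [(5.4068)(-1.7745) - (1.525)^2] / 26.90786124 = -11.9199916 / 26.90786124 = -0.443
So phi_hat = [0.4070, -0.4430].
Therefore phi_hat_1 = 0.4070.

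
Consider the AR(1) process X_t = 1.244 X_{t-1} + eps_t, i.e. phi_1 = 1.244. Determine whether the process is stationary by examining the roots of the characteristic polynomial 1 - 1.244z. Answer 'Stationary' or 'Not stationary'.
\text{Not stationary}

The AR(p) characteristic polynomial is P(z) = 1 - 1.244z.
Stationarity requires all roots to lie outside the unit circle, i.e. |z| > 1 for every root.
This is linear in z: 1 + (-1.244) z = 0  =>  z = -1/(-1.244) = 0.803859,  |z| = 0.803859.
Moduli of all roots: 0.8039.
All moduli strictly greater than 1? No.
Verdict: Not stationary.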